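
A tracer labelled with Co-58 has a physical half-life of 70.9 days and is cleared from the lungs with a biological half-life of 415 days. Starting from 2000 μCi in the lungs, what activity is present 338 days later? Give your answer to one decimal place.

1/t_eff = 1/t_phys + 1/t_biol = 1/70.9 + 1/415 = 0.016514 per day.
t_eff = 70.9 × 415 / (70.9 + 415) ≈ 60.555 days.
Remaining = 2000 × (1/2)^(338/60.555) = 2000 × (1/2)^5.5817 ≈ 41.76 μCi.

41.8 μCi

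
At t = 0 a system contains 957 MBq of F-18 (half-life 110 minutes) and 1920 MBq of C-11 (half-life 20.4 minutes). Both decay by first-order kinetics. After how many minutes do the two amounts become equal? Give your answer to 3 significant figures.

Set 957·(1/2)^(t/110) = 1920·(1/2)^(t/20.4).
Taking log₂: log₂(957/1920) = t·(1/110 − 1/20.4).
log₂(0.49844) = -1.0045; 1/110 − 1/20.4 = -0.039929.
t = -1.0045 / -0.039929 ≈ 25.158 minutes.

25.2 minutes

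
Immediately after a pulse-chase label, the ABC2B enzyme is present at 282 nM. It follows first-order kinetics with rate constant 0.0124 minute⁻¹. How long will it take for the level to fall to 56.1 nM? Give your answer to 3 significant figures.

t½ = ln 2 / λ = 0.69315 / 0.0124 ≈ 55.899 minutes.
Fraction remaining = 56.1/282 ≈ 0.19894.
n = log₂(282/56.1) = ln(5.0267)/ln 2 ≈ 2.3296 half-lives.
t = n × t½ = 2.3296 × 55.899 ≈ 130.22 minutes.

130 minutes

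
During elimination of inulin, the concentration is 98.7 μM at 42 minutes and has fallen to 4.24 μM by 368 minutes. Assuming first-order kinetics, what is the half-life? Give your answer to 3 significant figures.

71.8 minutes

Over Δt = 368 − 42 = 326 minutes, the level fell by a factor of 98.7/4.24 ≈ 23.278.
n = log₂(23.278) ≈ 4.5409 half-lives, so t½ = 326/4.5409 ≈ 71.792 minutes.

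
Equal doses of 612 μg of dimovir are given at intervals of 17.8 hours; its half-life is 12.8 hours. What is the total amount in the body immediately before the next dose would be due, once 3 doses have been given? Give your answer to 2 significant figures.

The 3 doses were given 53.4, 35.6, 17.8 hours ago.
Total = 612·(1/2)^(53.4/12.8) + 612·(1/2)^(35.6/12.8) + 612·(1/2)^(17.8/12.8)
      = 33.954 + 89.025 + 233.42 ≈ 356.4 μg.

360 μg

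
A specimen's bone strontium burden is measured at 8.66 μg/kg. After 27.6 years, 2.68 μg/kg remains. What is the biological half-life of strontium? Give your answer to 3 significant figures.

16.3 years

A/A₀ = 2.68/8.66 ≈ 0.30947.
n = log₂(3.2313) ≈ 1.6921 half-lives elapsed in 27.6 years.
t½ = 27.6/1.6921 ≈ 16.311 years.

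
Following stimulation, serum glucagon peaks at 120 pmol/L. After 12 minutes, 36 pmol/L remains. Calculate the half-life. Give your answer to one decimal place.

A/A₀ = 36/120 ≈ 0.3.
n = log₂(3.3333) ≈ 1.737 half-lives elapsed in 12 minutes.
t½ = 12/1.737 ≈ 6.9086 minutes.

6.9 minutes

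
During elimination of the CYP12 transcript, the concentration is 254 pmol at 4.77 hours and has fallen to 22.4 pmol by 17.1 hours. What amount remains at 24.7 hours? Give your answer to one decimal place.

Over Δt = 17.1 − 4.77 = 12.33 hours, the level fell by a factor of 254/22.4 ≈ 11.339.
n = log₂(11.339) ≈ 3.5033 half-lives, so t½ = 12.33/3.5033 ≈ 3.5196 hours.
From t = 17.1 to t = 24.7: 22.4 × (1/2)^((24.7−17.1)/3.5196) ≈ 5.0144 pmol.

5.0 pmol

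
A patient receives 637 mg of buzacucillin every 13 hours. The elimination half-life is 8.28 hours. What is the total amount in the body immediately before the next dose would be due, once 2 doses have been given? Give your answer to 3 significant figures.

287 mg

The 2 doses were given 26, 13 hours ago.
Total = 637·(1/2)^(26/8.28) + 637·(1/2)^(13/8.28)
      = 72.256 + 214.54 ≈ 286.8 mg.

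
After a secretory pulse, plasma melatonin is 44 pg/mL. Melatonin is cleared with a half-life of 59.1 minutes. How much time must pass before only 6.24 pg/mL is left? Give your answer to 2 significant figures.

Fraction remaining = 6.24/44 ≈ 0.14182.
n = log₂(44/6.24) = ln(7.0513)/ln 2 ≈ 2.8179 half-lives.
t = n × t½ = 2.8179 × 59.1 ≈ 166.54 minutes.

170 minutes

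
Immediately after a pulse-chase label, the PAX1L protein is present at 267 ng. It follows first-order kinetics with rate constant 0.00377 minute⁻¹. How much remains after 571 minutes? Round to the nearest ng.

t½ = ln 2 / k = 0.69315 / 0.00377 ≈ 183.86 minutes.
Number of half-lives: n = 571/183.86 ≈ 3.1056.
Remaining = 267 × (1/2)^3.1056 = 267 × 0.11617 ≈ 31.018 ng.

31 ng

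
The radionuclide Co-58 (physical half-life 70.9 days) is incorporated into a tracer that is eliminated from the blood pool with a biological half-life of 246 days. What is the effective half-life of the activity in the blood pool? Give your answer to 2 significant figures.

1/t_eff = 1/t_phys + 1/t_biol = 1/70.9 + 1/246 = 0.018169 per day.
t_eff = 70.9 × 246 / (70.9 + 246) ≈ 55.038 days.

55 days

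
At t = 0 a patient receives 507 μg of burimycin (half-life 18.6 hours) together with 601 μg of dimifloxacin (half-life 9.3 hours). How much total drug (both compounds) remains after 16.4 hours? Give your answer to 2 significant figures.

burimycin: 507 × (1/2)^(16.4/18.6) = 507 × (1/2)^0.88172 ≈ 275.16 μg.
dimifloxacin: 601 × (1/2)^(16.4/9.3) = 601 × (1/2)^1.7634 ≈ 177.02 μg.
Total = 275.16 + 177.02 ≈ 452.18 μg.

450 μg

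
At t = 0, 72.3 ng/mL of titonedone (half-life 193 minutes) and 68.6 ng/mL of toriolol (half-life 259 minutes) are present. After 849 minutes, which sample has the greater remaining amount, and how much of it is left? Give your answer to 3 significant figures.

toriolol, 7.07 ng/mL

titonedone: 72.3 × (1/2)^4.399 ≈ 3.427 ng/mL.
toriolol: 68.6 × (1/2)^3.278 ≈ 7.0721 ng/mL.
Toriolol has more remaining, at ≈ 7.0721 ng/mL.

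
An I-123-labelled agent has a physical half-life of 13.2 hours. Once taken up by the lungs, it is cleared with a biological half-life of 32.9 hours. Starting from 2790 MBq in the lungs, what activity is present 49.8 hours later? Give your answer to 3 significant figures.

71.5 MBq

1/t_eff = 1/t_phys + 1/t_biol = 1/13.2 + 1/32.9 = 0.10615 per hour.
t_eff = 13.2 × 32.9 / (13.2 + 32.9) ≈ 9.4204 hours.
Remaining = 2790 × (1/2)^(49.8/9.4204) = 2790 × (1/2)^5.2864 ≈ 71.489 MBq.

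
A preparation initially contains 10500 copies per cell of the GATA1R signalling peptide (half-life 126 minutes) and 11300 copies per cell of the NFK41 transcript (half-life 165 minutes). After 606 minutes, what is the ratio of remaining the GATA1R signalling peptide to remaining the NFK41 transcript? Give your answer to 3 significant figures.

GATA1R signalling peptide: 10500 × (1/2)^(606/126) = 10500 × (1/2)^4.8095 ≈ 374.44 copies per cell.
NFK41 transcript: 11300 × (1/2)^(606/165) = 11300 × (1/2)^3.6727 ≈ 886.09 copies per cell.
Ratio ≈ 374.44 / 886.09 ≈ 0.42257.

0.423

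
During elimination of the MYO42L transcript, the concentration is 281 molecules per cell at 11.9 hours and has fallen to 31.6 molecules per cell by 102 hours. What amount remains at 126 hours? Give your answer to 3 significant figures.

17.7 molecules per cell

Over Δt = 102 − 11.9 = 90.1 hours, the level fell by a factor of 281/31.6 ≈ 8.8924.
n = log₂(8.8924) ≈ 3.1526 half-lives, so t½ = 90.1/3.1526 ≈ 28.58 hours.
From t = 102 to t = 126: 31.6 × (1/2)^((126−102)/28.58) ≈ 17.656 molecules per cell.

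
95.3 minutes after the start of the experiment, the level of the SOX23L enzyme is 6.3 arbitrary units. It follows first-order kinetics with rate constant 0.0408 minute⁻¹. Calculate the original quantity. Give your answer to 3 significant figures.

t½ = ln 2 / k = 0.69315 / 0.0408 ≈ 16.989 minutes.
Number of half-lives elapsed: n = 95.3/16.989 ≈ 5.6095.
A₀ = A × 2^n = 6.3 × 2^5.6095 = 6.3 × 48.825 ≈ 307.6 arbitrary units.

308 arbitrary units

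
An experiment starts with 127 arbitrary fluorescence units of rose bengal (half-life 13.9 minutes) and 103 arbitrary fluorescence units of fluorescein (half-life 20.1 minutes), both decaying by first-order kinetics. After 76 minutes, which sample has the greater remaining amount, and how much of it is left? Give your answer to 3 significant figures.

rose bengal: 127 × (1/2)^5.4676 ≈ 2.87 arbitrary fluorescence units.
fluorescein: 103 × (1/2)^3.7811 ≈ 7.4923 arbitrary fluorescence units.
Fluorescein has more remaining, at ≈ 7.4923 arbitrary fluorescence units.

fluorescein, 7.49 arbitrary fluorescence units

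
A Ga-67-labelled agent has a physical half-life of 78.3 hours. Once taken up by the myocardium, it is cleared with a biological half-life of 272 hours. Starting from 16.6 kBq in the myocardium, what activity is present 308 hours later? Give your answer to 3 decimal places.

1/t_eff = 1/t_phys + 1/t_biol = 1/78.3 + 1/272 = 0.016448 per hour.
t_eff = 78.3 × 272 / (78.3 + 272) ≈ 60.798 hours.
Remaining = 16.6 × (1/2)^(308/60.798) = 16.6 × (1/2)^5.0659 ≈ 0.49557 kBq.

0.496 kBq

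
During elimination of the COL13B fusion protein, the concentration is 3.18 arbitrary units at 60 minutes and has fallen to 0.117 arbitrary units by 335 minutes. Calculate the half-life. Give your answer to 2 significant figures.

58 minutes

Over Δt = 335 − 60 = 275 minutes, the level fell by a factor of 3.18/0.117 ≈ 27.179.
n = log₂(27.179) ≈ 4.7644 half-lives, so t½ = 275/4.7644 ≈ 57.719 minutes.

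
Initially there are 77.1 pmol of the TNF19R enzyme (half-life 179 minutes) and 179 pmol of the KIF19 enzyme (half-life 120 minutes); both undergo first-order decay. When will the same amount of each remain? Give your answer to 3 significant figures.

442 minutes

Set 77.1·(1/2)^(t/179) = 179·(1/2)^(t/120).
Taking log₂: log₂(77.1/179) = t·(1/179 − 1/120).
log₂(0.43073) = -1.2152; 1/179 − 1/120 = -0.0027467.
t = -1.2152 / -0.0027467 ≈ 442.4 minutes.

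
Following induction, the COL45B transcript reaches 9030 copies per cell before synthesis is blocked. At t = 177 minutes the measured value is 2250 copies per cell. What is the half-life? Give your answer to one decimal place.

88.3 minutes

A/A₀ = 2250/9030 ≈ 0.24917.
n = log₂(4.0133) ≈ 2.0048 half-lives elapsed in 177 minutes.
t½ = 177/2.0048 ≈ 88.288 minutes.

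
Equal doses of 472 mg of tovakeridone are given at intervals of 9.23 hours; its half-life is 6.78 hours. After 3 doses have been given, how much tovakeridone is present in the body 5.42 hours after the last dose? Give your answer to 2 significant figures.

The 3 doses were given 23.88, 14.65, 5.42 hours ago.
Total = 472·(1/2)^(23.88/6.78) + 472·(1/2)^(14.65/6.78) + 472·(1/2)^(5.42/6.78)
      = 41.084 + 105.56 + 271.2 ≈ 417.84 mg.

420 mg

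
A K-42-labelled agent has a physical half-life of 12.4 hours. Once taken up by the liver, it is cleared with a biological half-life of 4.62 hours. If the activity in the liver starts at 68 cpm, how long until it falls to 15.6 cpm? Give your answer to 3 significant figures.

1/t_eff = 1/t_phys + 1/t_biol = 1/12.4 + 1/4.62 = 0.2971 per hour.
t_eff = 12.4 × 4.62 / (12.4 + 4.62) ≈ 3.3659 hours.
n = log₂(68/15.6) ≈ 2.124; t = 2.124 × 3.3659 ≈ 7.1492 hours.

7.15 hours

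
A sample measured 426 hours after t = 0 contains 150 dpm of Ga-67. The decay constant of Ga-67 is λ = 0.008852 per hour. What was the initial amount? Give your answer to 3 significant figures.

t½ = ln 2 / λ = 0.69315 / 0.008852 ≈ 78.304 hours.
Number of half-lives elapsed: n = 426/78.304 ≈ 5.4403.
A₀ = A × 2^n = 150 × 2^5.4403 = 150 × 43.421 ≈ 6513.2 dpm.

6510 dpm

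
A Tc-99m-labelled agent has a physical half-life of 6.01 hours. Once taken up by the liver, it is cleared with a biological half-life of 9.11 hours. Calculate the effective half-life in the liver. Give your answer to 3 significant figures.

1/t_eff = 1/t_phys + 1/t_biol = 1/6.01 + 1/9.11 = 0.27616 per hour.
t_eff = 6.01 × 9.11 / (6.01 + 9.11) ≈ 3.6211 hours.

3.62 hours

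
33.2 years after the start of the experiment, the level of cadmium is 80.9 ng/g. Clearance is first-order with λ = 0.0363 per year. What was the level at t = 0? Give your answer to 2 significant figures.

t½ = ln 2 / λ = 0.69315 / 0.0363 ≈ 19.095 years.
Number of half-lives elapsed: n = 33.2/19.095 ≈ 1.7387.
A₀ = A × 2^n = 80.9 × 2^1.7387 = 80.9 × 3.3373 ≈ 269.99 ng/g.

270 ng/g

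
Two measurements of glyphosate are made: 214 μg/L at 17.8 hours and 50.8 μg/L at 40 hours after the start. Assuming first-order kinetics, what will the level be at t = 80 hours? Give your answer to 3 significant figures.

Over Δt = 40 − 17.8 = 22.2 hours, the level fell by a factor of 214/50.8 ≈ 4.2126.
n = log₂(4.2126) ≈ 2.0747 half-lives, so t½ = 22.2/2.0747 ≈ 10.7 hours.
From t = 40 to t = 80: 50.8 × (1/2)^((80−40)/10.7) ≈ 3.8067 μg/L.

3.81 μg/L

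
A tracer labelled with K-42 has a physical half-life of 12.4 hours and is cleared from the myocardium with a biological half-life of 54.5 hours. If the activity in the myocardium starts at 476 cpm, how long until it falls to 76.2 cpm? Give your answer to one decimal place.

26.7 hours

1/t_eff = 1/t_phys + 1/t_biol = 1/12.4 + 1/54.5 = 0.098994 per hour.
t_eff = 12.4 × 54.5 / (12.4 + 54.5) ≈ 10.102 hours.
n = log₂(476/76.2) ≈ 2.6431; t = 2.6431 × 10.102 ≈ 26.7 hours.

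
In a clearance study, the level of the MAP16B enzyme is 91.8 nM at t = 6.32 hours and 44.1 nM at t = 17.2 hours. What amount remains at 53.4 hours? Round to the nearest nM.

4 nM

Over Δt = 17.2 − 6.32 = 10.88 hours, the level fell by a factor of 91.8/44.1 ≈ 2.0816.
n = log₂(2.0816) ≈ 1.0577 half-lives, so t½ = 10.88/1.0577 ≈ 10.286 hours.
From t = 17.2 to t = 53.4: 44.1 × (1/2)^((53.4−17.2)/10.286) ≈ 3.8463 nM.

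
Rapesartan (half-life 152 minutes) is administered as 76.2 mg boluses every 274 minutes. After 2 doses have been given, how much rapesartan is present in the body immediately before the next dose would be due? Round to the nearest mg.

28 mg

The 2 doses were given 548, 274 minutes ago.
Total = 76.2·(1/2)^(548/152) + 76.2·(1/2)^(274/152)
      = 6.2613 + 21.843 ≈ 28.104 mg.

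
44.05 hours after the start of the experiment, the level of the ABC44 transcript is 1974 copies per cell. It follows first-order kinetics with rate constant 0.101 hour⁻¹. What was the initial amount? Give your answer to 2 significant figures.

170000 copies per cell

t½ = ln 2 / λ = 0.69315 / 0.101 ≈ 6.8628 hours.
Number of half-lives elapsed: n = 44.05/6.8628 ≈ 6.4186.
A₀ = A × 2^n = 1974 × 2^6.4186 = 1974 × 85.546 ≈ 168870 copies per cell.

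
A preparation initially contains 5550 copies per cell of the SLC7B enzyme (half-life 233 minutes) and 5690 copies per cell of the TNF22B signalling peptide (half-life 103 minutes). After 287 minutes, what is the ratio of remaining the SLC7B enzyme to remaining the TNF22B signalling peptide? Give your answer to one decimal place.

2.9

SLC7B enzyme: 5550 × (1/2)^(287/233) = 5550 × (1/2)^1.2318 ≈ 2363.2 copies per cell.
TNF22B signalling peptide: 5690 × (1/2)^(287/103) = 5690 × (1/2)^2.7864 ≈ 824.75 copies per cell.
Ratio ≈ 2363.2 / 824.75 ≈ 2.8653.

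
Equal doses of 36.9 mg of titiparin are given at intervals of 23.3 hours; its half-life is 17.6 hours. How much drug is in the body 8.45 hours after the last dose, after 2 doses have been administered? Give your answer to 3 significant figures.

The 2 doses were given 31.75, 8.45 hours ago.
Total = 36.9·(1/2)^(31.75/17.6) + 36.9·(1/2)^(8.45/17.6)
      = 10.568 + 26.454 ≈ 37.022 mg.

37.0 mg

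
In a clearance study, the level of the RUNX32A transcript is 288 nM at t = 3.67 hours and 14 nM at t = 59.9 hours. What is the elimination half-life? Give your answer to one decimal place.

Over Δt = 59.9 − 3.67 = 56.23 hours, the level fell by a factor of 288/14 ≈ 20.571.
n = log₂(20.571) ≈ 4.3626 half-lives, so t½ = 56.23/4.3626 ≈ 12.889 hours.

12.9 hours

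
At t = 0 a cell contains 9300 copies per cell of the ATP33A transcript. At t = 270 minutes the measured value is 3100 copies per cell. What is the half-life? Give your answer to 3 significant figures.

170 minutes

A/A₀ = 3100/9300 ≈ 0.33333.
n = log₂(3) ≈ 1.585 half-lives elapsed in 270 minutes.
t½ = 270/1.585 ≈ 170.35 minutes.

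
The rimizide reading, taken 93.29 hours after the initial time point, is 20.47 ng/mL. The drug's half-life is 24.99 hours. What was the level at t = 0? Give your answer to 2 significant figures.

270 ng/mL

Number of half-lives elapsed: n = 93.29/24.99 ≈ 3.7331.
A₀ = A × 2^n = 20.47 × 2^3.7331 = 20.47 × 13.298 ≈ 272.2 ng/mL.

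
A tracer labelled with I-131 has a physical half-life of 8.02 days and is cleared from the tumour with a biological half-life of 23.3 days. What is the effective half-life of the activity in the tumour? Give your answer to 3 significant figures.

1/t_eff = 1/t_phys + 1/t_biol = 1/8.02 + 1/23.3 = 0.16761 per day.
t_eff = 8.02 × 23.3 / (8.02 + 23.3) ≈ 5.9663 days.

5.97 days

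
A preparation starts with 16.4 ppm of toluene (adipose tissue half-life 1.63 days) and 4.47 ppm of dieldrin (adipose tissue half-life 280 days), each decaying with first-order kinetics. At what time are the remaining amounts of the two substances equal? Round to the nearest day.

Set 16.4·(1/2)^(t/1.63) = 4.47·(1/2)^(t/280).
Taking log₂: log₂(16.4/4.47) = t·(1/1.63 − 1/280).
log₂(3.6689) = 1.8753; 1/1.63 − 1/280 = 0.60993.
t = 1.8753 / 0.60993 ≈ 3.0747 days.

3 days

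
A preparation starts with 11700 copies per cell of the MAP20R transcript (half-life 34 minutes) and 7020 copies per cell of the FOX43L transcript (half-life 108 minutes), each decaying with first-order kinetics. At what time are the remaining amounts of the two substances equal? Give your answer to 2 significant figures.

Set 11700·(1/2)^(t/34) = 7020·(1/2)^(t/108).
Taking log₂: log₂(11700/7020) = t·(1/34 − 1/108).
log₂(1.6667) = 0.73697; 1/34 − 1/108 = 0.020153.
t = 0.73697 / 0.020153 ≈ 36.569 minutes.

37 minutes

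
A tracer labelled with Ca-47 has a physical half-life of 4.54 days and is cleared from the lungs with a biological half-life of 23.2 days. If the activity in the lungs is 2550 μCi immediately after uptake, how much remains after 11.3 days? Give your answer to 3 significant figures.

324 μCi

1/t_eff = 1/t_phys + 1/t_biol = 1/4.54 + 1/23.2 = 0.26337 per day.
t_eff = 4.54 × 23.2 / (4.54 + 23.2) ≈ 3.797 days.
Remaining = 2550 × (1/2)^(11.3/3.797) = 2550 × (1/2)^2.9761 ≈ 324.08 μCi.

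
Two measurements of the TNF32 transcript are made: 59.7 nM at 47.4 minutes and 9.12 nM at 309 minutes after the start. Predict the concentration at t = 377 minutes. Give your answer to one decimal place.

Over Δt = 309 − 47.4 = 261.6 minutes, the level fell by a factor of 59.7/9.12 ≈ 6.5461.
n = log₂(6.5461) ≈ 2.7106 half-lives, so t½ = 261.6/2.7106 ≈ 96.509 minutes.
From t = 309 to t = 377: 9.12 × (1/2)^((377−309)/96.509) ≈ 5.5962 nM.

5.6 nM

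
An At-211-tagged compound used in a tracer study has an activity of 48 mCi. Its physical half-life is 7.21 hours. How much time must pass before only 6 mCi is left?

6/48 = 1/8, so 3 half-lives have elapsed.
t = 3 × 7.21 = 21.63 hours.

21.63 hours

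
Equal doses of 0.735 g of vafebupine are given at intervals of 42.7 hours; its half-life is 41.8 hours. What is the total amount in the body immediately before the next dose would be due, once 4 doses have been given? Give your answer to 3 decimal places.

0.672 g

The 4 doses were given 170.8, 128.1, 85.4, 42.7 hours ago.
Total = 0.735·(1/2)^(170.8/41.8) + 0.735·(1/2)^(128.1/41.8) + 0.735·(1/2)^(85.4/41.8) + 0.735·(1/2)^(42.7/41.8)
      = 0.043275 + 0.087852 + 0.17835 + 0.36206 ≈ 0.67153 g.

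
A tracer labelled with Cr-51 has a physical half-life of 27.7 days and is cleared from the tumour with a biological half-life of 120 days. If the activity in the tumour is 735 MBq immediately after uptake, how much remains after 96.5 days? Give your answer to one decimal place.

1/t_eff = 1/t_phys + 1/t_biol = 1/27.7 + 1/120 = 0.044434 per day.
t_eff = 27.7 × 120 / (27.7 + 120) ≈ 22.505 days.
Remaining = 735 × (1/2)^(96.5/22.505) = 735 × (1/2)^4.2879 ≈ 37.627 MBq.

37.6 MBq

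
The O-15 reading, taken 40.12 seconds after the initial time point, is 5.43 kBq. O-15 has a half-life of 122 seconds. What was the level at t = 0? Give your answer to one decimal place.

Number of half-lives elapsed: n = 40.12/122 ≈ 0.32885.
A₀ = A × 2^n = 5.43 × 2^0.32885 = 5.43 × 1.256 ≈ 6.8202 kBq.

6.8 kBq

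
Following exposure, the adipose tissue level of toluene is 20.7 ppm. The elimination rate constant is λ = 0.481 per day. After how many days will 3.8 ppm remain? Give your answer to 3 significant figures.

3.52 days

t½ = ln 2 / λ = 0.69315 / 0.481 ≈ 1.4411 days.
Fraction remaining = 3.8/20.7 ≈ 0.18357.
n = log₂(20.7/3.8) = ln(5.4474)/ln 2 ≈ 2.4456 half-lives.
t = n × t½ = 2.4456 × 1.4411 ≈ 3.5242 days.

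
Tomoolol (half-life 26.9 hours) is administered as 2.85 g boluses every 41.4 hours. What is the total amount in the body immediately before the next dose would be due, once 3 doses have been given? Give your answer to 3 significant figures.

The 3 doses were given 124.2, 82.8, 41.4 hours ago.
Total = 2.85·(1/2)^(124.2/26.9) + 2.85·(1/2)^(82.8/26.9) + 2.85·(1/2)^(41.4/26.9)
      = 0.11613 + 0.33748 + 0.98073 ≈ 1.4343 g.

1.43 g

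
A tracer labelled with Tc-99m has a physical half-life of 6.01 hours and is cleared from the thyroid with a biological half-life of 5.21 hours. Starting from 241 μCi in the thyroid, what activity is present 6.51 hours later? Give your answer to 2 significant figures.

48 μCi

1/t_eff = 1/t_phys + 1/t_biol = 1/6.01 + 1/5.21 = 0.35833 per hour.
t_eff = 6.01 × 5.21 / (6.01 + 5.21) ≈ 2.7907 hours.
Remaining = 241 × (1/2)^(6.51/2.7907) = 241 × (1/2)^2.3327 ≈ 47.841 μCi.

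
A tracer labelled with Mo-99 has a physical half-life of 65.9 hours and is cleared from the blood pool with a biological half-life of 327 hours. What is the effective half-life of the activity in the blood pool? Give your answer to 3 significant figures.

1/t_eff = 1/t_phys + 1/t_biol = 1/65.9 + 1/327 = 0.018233 per hour.
t_eff = 65.9 × 327 / (65.9 + 327) ≈ 54.847 hours.

54.8 hours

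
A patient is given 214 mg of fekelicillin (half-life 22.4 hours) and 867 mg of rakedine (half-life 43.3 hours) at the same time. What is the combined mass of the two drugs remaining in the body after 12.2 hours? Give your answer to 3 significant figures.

860 mg

fekelicillin: 214 × (1/2)^(12.2/22.4) = 214 × (1/2)^0.54464 ≈ 146.71 mg.
rakedine: 867 × (1/2)^(12.2/43.3) = 867 × (1/2)^0.28176 ≈ 713.19 mg.
Total = 146.71 + 713.19 ≈ 859.9 mg.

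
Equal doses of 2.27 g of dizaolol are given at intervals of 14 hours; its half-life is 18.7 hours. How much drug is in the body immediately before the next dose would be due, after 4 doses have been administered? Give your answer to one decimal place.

2.9 g

The 4 doses were given 56, 42, 28, 14 hours ago.
Total = 2.27·(1/2)^(56/18.7) + 2.27·(1/2)^(42/18.7) + 2.27·(1/2)^(28/18.7) + 2.27·(1/2)^(14/18.7)
      = 0.2848 + 0.47854 + 0.80405 + 1.351 ≈ 2.9184 g.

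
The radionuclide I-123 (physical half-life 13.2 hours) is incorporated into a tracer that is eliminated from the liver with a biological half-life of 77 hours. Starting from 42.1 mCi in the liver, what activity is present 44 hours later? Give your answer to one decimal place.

2.8 mCi

1/t_eff = 1/t_phys + 1/t_biol = 1/13.2 + 1/77 = 0.088745 per hour.
t_eff = 13.2 × 77 / (13.2 + 77) ≈ 11.268 hours.
Remaining = 42.1 × (1/2)^(44/11.268) = 42.1 × (1/2)^3.9048 ≈ 2.8108 mCi.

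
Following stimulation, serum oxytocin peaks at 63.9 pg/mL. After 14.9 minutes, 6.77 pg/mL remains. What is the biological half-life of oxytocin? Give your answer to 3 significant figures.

A/A₀ = 6.77/63.9 ≈ 0.10595.
n = log₂(9.4387) ≈ 3.2386 half-lives elapsed in 14.9 minutes.
t½ = 14.9/3.2386 ≈ 4.6008 minutes.

4.60 minutes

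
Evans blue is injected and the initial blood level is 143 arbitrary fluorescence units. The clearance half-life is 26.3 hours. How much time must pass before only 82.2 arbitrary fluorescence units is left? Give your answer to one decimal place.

Fraction remaining = 82.2/143 ≈ 0.57483.
n = log₂(143/82.2) = ln(1.7397)/ln 2 ≈ 0.7988 half-lives.
t = n × t½ = 0.7988 × 26.3 ≈ 21.009 hours.

21.0 hours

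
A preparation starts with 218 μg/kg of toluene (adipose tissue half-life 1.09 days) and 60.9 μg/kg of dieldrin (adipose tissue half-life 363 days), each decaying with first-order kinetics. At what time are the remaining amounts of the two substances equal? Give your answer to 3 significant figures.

2.01 days

Set 218·(1/2)^(t/1.09) = 60.9·(1/2)^(t/363).
Taking log₂: log₂(218/60.9) = t·(1/1.09 − 1/363).
log₂(3.5796) = 1.8398; 1/1.09 − 1/363 = 0.91468.
t = 1.8398 / 0.91468 ≈ 2.0114 days.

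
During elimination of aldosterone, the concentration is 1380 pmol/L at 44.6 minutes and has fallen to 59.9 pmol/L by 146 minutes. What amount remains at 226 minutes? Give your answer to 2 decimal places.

5.04 pmol/L

Over Δt = 146 − 44.6 = 101.4 minutes, the level fell by a factor of 1380/59.9 ≈ 23.038.
n = log₂(23.038) ≈ 4.526 half-lives, so t½ = 101.4/4.526 ≈ 22.404 minutes.
From t = 146 to t = 226: 59.9 × (1/2)^((226−146)/22.404) ≈ 5.041 pmol/L.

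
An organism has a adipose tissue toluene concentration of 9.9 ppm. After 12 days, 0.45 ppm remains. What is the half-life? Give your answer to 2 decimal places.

2.69 days

A/A₀ = 0.45/9.9 ≈ 0.045455.
n = log₂(22) ≈ 4.4594 half-lives elapsed in 12 days.
t½ = 12/4.4594 ≈ 2.6909 days.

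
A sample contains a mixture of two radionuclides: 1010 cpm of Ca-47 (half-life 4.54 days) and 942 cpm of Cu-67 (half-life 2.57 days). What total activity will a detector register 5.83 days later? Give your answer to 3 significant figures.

Ca-47: 1010 × (1/2)^(5.83/4.54) = 1010 × (1/2)^1.2841 ≈ 414.72 cpm.
Cu-67: 942 × (1/2)^(5.83/2.57) = 942 × (1/2)^2.2685 ≈ 195.51 cpm.
Total = 414.72 + 195.51 ≈ 610.23 cpm.

610 cpm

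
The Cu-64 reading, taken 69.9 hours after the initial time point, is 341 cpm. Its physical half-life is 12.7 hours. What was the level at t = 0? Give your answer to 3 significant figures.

15500 cpm

Number of half-lives elapsed: n = 69.9/12.7 ≈ 5.5039.
A₀ = A × 2^n = 341 × 2^5.5039 = 341 × 45.378 ≈ 15474 cpm.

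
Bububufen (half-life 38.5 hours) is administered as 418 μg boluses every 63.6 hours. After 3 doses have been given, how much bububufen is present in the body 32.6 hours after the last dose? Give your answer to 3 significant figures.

330 μg

The 3 doses were given 159.8, 96.2, 32.6 hours ago.
Total = 418·(1/2)^(159.8/38.5) + 418·(1/2)^(96.2/38.5) + 418·(1/2)^(32.6/38.5)
      = 23.535 + 73.959 + 232.42 ≈ 329.92 μg.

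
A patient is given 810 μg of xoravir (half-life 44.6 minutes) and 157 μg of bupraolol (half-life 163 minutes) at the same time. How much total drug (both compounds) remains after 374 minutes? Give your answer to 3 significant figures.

34.4 μg

xoravir: 810 × (1/2)^(374/44.6) = 810 × (1/2)^8.3857 ≈ 2.4219 μg.
bupraolol: 157 × (1/2)^(374/163) = 157 × (1/2)^2.2945 ≈ 32.003 μg.
Total = 2.4219 + 32.003 ≈ 34.425 μg.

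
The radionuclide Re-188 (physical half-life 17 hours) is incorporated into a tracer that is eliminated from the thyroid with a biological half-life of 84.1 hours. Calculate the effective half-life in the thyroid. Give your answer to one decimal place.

14.1 hours

1/t_eff = 1/t_phys + 1/t_biol = 1/17 + 1/84.1 = 0.070714 per hour.
t_eff = 17 × 84.1 / (17 + 84.1) ≈ 14.141 hours.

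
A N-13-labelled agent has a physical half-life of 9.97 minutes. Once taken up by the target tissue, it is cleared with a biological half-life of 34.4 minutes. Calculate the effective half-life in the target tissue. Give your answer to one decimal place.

1/t_eff = 1/t_phys + 1/t_biol = 1/9.97 + 1/34.4 = 0.12937 per minute.
t_eff = 9.97 × 34.4 / (9.97 + 34.4) ≈ 7.7297 minutes.

7.7 minutes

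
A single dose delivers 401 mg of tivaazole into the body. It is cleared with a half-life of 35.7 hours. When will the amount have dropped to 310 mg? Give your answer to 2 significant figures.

Fraction remaining = 310/401 ≈ 0.77307.
n = log₂(401/310) = ln(1.2935)/ln 2 ≈ 0.37133 half-lives.
t = n × t½ = 0.37133 × 35.7 ≈ 13.257 hours.

13 hours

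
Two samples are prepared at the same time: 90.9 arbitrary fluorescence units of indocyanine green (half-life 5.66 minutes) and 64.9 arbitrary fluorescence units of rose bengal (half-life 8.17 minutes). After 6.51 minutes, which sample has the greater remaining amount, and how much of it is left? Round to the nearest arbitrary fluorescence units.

indocyanine green: 90.9 × (1/2)^1.1502 ≈ 40.957 arbitrary fluorescence units.
rose bengal: 64.9 × (1/2)^0.79682 ≈ 37.358 arbitrary fluorescence units.
Indocyanine green has more remaining, at ≈ 40.957 arbitrary fluorescence units.

indocyanine green, 41 arbitrary fluorescence units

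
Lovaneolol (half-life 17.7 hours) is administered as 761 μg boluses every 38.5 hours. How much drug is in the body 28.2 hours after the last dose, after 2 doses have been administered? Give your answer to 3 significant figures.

308 μg

The 2 doses were given 66.7, 28.2 hours ago.
Total = 761·(1/2)^(66.7/17.7) + 761·(1/2)^(28.2/17.7)
      = 55.846 + 252.22 ≈ 308.07 μg.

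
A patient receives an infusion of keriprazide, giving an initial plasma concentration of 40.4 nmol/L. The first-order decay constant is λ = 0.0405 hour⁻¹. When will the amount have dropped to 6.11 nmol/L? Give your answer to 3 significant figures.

46.6 hours

t½ = ln 2 / λ = 0.69315 / 0.0405 ≈ 17.115 hours.
Fraction remaining = 6.11/40.4 ≈ 0.15124.
n = log₂(40.4/6.11) = ln(6.6121)/ln 2 ≈ 2.7251 half-lives.
t = n × t½ = 2.7251 × 17.115 ≈ 46.64 hours.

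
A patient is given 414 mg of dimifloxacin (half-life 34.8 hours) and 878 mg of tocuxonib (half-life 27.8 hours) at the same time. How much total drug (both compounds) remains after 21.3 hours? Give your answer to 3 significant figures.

dimifloxacin: 414 × (1/2)^(21.3/34.8) = 414 × (1/2)^0.61207 ≈ 270.86 mg.
tocuxonib: 878 × (1/2)^(21.3/27.8) = 878 × (1/2)^0.76619 ≈ 516.24 mg.
Total = 270.86 + 516.24 ≈ 787.1 mg.

787 mg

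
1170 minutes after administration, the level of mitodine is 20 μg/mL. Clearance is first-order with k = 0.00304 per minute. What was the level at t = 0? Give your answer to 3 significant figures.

701 μg/mL

t½ = ln 2 / k = 0.69315 / 0.00304 ≈ 228.01 minutes.
Number of half-lives elapsed: n = 1170/228.01 ≈ 5.1314.
A₀ = A × 2^n = 20 × 2^5.1314 = 20 × 35.051 ≈ 701.02 μg/mL.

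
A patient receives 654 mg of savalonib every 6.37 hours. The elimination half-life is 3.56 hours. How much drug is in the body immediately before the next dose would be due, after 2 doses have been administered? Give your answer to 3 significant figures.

244 mg

The 2 doses were given 12.74, 6.37 hours ago.
Total = 654·(1/2)^(12.74/3.56) + 654·(1/2)^(6.37/3.56)
      = 54.739 + 189.21 ≈ 243.95 mg.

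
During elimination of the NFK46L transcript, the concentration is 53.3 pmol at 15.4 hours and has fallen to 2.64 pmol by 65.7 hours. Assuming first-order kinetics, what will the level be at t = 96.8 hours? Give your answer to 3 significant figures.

0.412 pmol

Over Δt = 65.7 − 15.4 = 50.3 hours, the level fell by a factor of 53.3/2.64 ≈ 20.189.
n = log₂(20.189) ≈ 4.3355 half-lives, so t½ = 50.3/4.3355 ≈ 11.602 hours.
From t = 65.7 to t = 96.8: 2.64 × (1/2)^((96.8−65.7)/11.602) ≈ 0.41177 pmol.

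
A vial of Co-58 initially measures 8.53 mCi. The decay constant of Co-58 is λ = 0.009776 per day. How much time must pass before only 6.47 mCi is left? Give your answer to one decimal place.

t½ = ln 2 / λ = 0.69315 / 0.009776 ≈ 70.903 days.
Fraction remaining = 6.47/8.53 ≈ 0.7585.
n = log₂(8.53/6.47) = ln(1.3184)/ln 2 ≈ 0.39878 half-lives.
t = n × t½ = 0.39878 × 70.903 ≈ 28.275 days.

28.3 days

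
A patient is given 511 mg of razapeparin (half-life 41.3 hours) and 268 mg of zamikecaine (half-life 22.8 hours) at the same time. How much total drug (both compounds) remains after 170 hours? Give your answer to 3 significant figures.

31.0 mg

razapeparin: 511 × (1/2)^(170/41.3) = 511 × (1/2)^4.1162 ≈ 29.466 mg.
zamikecaine: 268 × (1/2)^(170/22.8) = 268 × (1/2)^7.4561 ≈ 1.5262 mg.
Total = 29.466 + 1.5262 ≈ 30.992 mg.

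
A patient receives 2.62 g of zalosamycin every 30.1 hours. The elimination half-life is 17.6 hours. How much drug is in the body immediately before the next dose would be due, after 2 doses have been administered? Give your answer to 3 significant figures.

The 2 doses were given 60.2, 30.1 hours ago.
Total = 2.62·(1/2)^(60.2/17.6) + 2.62·(1/2)^(30.1/17.6)
      = 0.2447 + 0.8007 ≈ 1.0454 g.

1.05 g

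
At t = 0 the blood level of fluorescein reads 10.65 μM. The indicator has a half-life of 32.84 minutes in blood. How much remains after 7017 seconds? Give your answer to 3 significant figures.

0.902 μM

Convert the elapsed time: 7017 seconds = 116.95 minutes.
Number of half-lives: n = 116.95/32.84 ≈ 3.5612.
Remaining = 10.65 × (1/2)^3.5612 = 10.65 × 0.084717 ≈ 0.90224 μM.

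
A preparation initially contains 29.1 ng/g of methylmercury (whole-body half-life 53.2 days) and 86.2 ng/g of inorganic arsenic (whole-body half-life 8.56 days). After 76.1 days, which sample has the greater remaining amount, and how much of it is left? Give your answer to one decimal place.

methylmercury: 29.1 × (1/2)^1.4305 ≈ 10.797 ng/g.
inorganic arsenic: 86.2 × (1/2)^8.8902 ≈ 0.18167 ng/g.
Methylmercury has more remaining, at ≈ 10.797 ng/g.

methylmercury, 10.8 ng/g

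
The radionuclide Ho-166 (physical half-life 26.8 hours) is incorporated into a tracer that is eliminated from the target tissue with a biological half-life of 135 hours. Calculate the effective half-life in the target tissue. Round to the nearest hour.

22 hours

1/t_eff = 1/t_phys + 1/t_biol = 1/26.8 + 1/135 = 0.044721 per hour.
t_eff = 26.8 × 135 / (26.8 + 135) ≈ 22.361 hours.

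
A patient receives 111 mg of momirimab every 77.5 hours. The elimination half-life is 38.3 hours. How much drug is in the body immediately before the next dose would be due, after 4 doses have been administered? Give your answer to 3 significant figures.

36.1 mg

The 4 doses were given 310, 232.5, 155, 77.5 hours ago.
Total = 111·(1/2)^(310/38.3) + 111·(1/2)^(232.5/38.3) + 111·(1/2)^(155/38.3) + 111·(1/2)^(77.5/38.3)
      = 0.40624 + 1.6517 + 6.7151 + 27.302 ≈ 36.075 mg.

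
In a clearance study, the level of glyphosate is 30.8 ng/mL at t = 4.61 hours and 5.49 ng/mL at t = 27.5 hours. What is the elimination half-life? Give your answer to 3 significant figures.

9.20 hours

Over Δt = 27.5 − 4.61 = 22.89 hours, the level fell by a factor of 30.8/5.49 ≈ 5.6102.
n = log₂(5.6102) ≈ 2.4881 half-lives, so t½ = 22.89/2.4881 ≈ 9.2 hours.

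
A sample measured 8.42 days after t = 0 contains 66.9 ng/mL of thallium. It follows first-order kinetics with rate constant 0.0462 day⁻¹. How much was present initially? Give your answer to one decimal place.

98.7 ng/mL

t½ = ln 2 / k = 0.69315 / 0.0462 ≈ 15.003 days.
Number of half-lives elapsed: n = 8.42/15.003 ≈ 0.56121.
A₀ = A × 2^n = 66.9 × 2^0.56121 = 66.9 × 1.4755 ≈ 98.712 ng/mL.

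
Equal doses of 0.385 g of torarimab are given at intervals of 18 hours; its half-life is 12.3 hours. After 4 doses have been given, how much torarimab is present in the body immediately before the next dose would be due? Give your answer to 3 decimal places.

The 4 doses were given 72, 54, 36, 18 hours ago.
Total = 0.385·(1/2)^(72/12.3) + 0.385·(1/2)^(54/12.3) + 0.385·(1/2)^(36/12.3) + 0.385·(1/2)^(18/12.3)
      = 0.0066578 + 0.01836 + 0.050629 + 0.13961 ≈ 0.21526 g.

0.215 g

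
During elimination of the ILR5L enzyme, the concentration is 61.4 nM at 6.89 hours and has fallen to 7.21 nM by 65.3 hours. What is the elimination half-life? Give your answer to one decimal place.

Over Δt = 65.3 − 6.89 = 58.41 hours, the level fell by a factor of 61.4/7.21 ≈ 8.516.
n = log₂(8.516) ≈ 3.0902 half-lives, so t½ = 58.41/3.0902 ≈ 18.902 hours.

18.9 hours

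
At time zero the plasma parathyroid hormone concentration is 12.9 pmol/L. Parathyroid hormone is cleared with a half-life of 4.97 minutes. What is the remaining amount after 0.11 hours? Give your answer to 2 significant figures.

Convert the elapsed time: 0.11 hours = 6.6 minutes.
Number of half-lives: n = 6.6/4.97 ≈ 1.328.
Remaining = 12.9 × (1/2)^1.328 = 12.9 × 0.39833 ≈ 5.1384 pmol/L.

5.1 pmol/L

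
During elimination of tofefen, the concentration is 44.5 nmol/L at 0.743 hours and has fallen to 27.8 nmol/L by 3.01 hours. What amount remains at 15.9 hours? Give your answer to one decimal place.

1.9 nmol/L

Over Δt = 3.01 − 0.743 = 2.267 hours, the level fell by a factor of 44.5/27.8 ≈ 1.6007.
n = log₂(1.6007) ≈ 0.67872 half-lives, so t½ = 2.267/0.67872 ≈ 3.3401 hours.
From t = 3.01 to t = 15.9: 27.8 × (1/2)^((15.9−3.01)/3.3401) ≈ 1.9157 nmol/L.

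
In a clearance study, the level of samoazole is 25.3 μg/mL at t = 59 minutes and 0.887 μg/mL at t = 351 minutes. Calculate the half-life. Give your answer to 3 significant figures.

Over Δt = 351 − 59 = 292 minutes, the level fell by a factor of 25.3/0.887 ≈ 28.523.
n = log₂(28.523) ≈ 4.8341 half-lives, so t½ = 292/4.8341 ≈ 60.405 minutes.

60.4 minutes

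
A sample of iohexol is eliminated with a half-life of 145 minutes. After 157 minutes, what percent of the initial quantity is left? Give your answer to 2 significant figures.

47%

n = 157/145 ≈ 1.0828 half-lives.
Fraction remaining = (1/2)^1.0828 ≈ 0.47213, i.e. 47.213%.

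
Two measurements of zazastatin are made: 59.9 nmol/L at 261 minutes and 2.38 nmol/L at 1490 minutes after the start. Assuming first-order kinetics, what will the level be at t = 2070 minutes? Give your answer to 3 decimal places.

0.519 nmol/L

Over Δt = 1490 − 261 = 1229 minutes, the level fell by a factor of 59.9/2.38 ≈ 25.168.
n = log₂(25.168) ≈ 4.6535 half-lives, so t½ = 1229/4.6535 ≈ 264.1 minutes.
From t = 1490 to t = 2070: 2.38 × (1/2)^((2070−1490)/264.1) ≈ 0.51937 nmol/L.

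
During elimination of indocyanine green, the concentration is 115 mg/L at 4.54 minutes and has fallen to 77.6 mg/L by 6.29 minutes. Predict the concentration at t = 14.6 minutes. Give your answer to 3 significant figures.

12.0 mg/L

Over Δt = 6.29 − 4.54 = 1.75 minutes, the level fell by a factor of 115/77.6 ≈ 1.482.
n = log₂(1.482) ≈ 0.56751 half-lives, so t½ = 1.75/0.56751 ≈ 3.0837 minutes.
From t = 6.29 to t = 14.6: 77.6 × (1/2)^((14.6−6.29)/3.0837) ≈ 11.985 mg/L.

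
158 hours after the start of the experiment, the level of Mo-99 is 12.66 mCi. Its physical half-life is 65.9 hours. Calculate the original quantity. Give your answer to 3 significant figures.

66.7 mCi

Number of half-lives elapsed: n = 158/65.9 ≈ 2.3976.
A₀ = A × 2^n = 12.66 × 2^2.3976 = 12.66 × 5.2692 ≈ 66.708 mCi.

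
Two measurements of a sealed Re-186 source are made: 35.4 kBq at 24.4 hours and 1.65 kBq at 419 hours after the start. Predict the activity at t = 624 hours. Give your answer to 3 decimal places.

0.336 kBq

Over Δt = 419 − 24.4 = 394.6 hours, the level fell by a factor of 35.4/1.65 ≈ 21.455.
n = log₂(21.455) ≈ 4.4232 half-lives, so t½ = 394.6/4.4232 ≈ 89.211 hours.
From t = 419 to t = 624: 1.65 × (1/2)^((624−419)/89.211) ≈ 0.33554 kBq.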